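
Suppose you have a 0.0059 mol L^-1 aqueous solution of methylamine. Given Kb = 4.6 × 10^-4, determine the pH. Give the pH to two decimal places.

pH = 11.16

CH3NH2 + H2O ⇌ CH3NH3+ + OH-
From the ICE table, Kb = x²/(0.0059 − x) = 4.6 × 10^-4.
Here C₀/Kb ≈ 12.8, so the small-x approximation fails. Use the quadratic:
x = [−0.00046 + √(0.00046² + 1.09e-05)]/2 = 1.43 × 10^-3 M
pOH = 2.84, so pH = 14.00 − pOH = 11.16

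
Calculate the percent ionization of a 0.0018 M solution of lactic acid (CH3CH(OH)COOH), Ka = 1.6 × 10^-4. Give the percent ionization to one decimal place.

CH3CH(OH)COOH ⇌ CH3CH(OH)COO- + H+; let x = [H+] at equilibrium.
Solve x² + 0.00016x − 2.88e-07 = 0 → x = 4.63 × 10^-4 M
Fraction ionized = 4.63 × 10^-4 / 0.0018 = 0.2572 → 25.7%

25.7%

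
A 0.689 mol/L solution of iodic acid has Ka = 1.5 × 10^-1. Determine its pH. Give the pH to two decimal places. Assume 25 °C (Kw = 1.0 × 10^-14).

HIO3 ⇌ IO3- + H+
Ka = [H+]²/(0.689 − [H+]) = 1.5 × 10^-1
Here C₀/Ka ≈ 4.59, so the small-[H+] approximation fails. Use the quadratic:
[H+] = (−Ka + √(Ka² + 4·Ka·C₀))/2 = 2.55 × 10^-1 M
pH = −log[H+] = −log(2.55 × 10^-1) = 0.59

pH = 0.59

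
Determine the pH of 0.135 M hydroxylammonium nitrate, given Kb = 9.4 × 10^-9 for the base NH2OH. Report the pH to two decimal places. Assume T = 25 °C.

NH3OH+ is the conjugate acid of the weak base NH2OH.
Ka = Kw/Kb = 1.0×10^-14 / 9.4 × 10^-9 = 1.06 × 10^-6
Ka = [H+]²/(0.135 − [H+]) = 1.06 × 10^-6
Since Ka ≪ C₀, [H+] ≈ √(Ka·C₀) = 3.78 × 10^-4 M.
([H+]/C₀ = 0.28% < 5%, so the approximation holds.)
pH = −log[H+] = −log(3.78 × 10^-4) = 3.42

pH = 3.42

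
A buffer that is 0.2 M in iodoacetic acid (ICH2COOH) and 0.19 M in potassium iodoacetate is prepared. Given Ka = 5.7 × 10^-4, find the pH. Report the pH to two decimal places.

pKa = −log(5.7 × 10^-4) = 3.244
Using pH = pKa + log([base]/[acid]) with [base]/[acid] = 0.19/0.2:
pH = 3.244 + (-0.022) = 3.22

pH = 3.22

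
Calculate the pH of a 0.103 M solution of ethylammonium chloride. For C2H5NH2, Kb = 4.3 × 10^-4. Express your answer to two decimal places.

C2H5NH3+ is the conjugate acid of the weak base C2H5NH2.
Ka = Kw/Kb = 1.0×10^-14 / 4.3 × 10^-4 = 2.33 × 10^-11
Ka = x²/(0.103 − x) = 2.33 × 10^-11
Neglecting x in the denominator: x = √(2.33 × 10^-11 × 0.103) = 1.55 × 10^-6 M
Check: 0.0015% ionized — well under 5%, approximation valid.
pH = −log(1.55 × 10^-6) = 5.81

pH = 5.81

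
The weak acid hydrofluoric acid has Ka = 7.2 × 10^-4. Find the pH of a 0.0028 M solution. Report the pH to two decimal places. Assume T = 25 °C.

pH = 2.96

HF ⇌ F- + H+
From the ICE table, Ka = [H+]²/(0.0028 − [H+]) = 7.2 × 10^-4.
Here C₀/Ka ≈ 3.89, so the small-[H+] approximation fails. Use the quadratic:
[H+] = [−0.00072 + √(0.00072² + 8.06e-06)]/2 = 1.10 × 10^-3 M
pH = −log[H+] = −log(1.10 × 10^-3) = 2.96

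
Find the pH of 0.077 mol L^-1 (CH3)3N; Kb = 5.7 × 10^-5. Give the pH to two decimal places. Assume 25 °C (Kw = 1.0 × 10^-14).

pH = 11.32

(CH3)3N + H2O ⇌ (CH3)3NH+ + OH-
From the ICE table, Kb = x²/(0.077 − x) = 5.7 × 10^-5.
Assume x ≪ 0.077: x ≈ √(5.7 × 10^-5 × 0.077) = 2.09 × 10^-3 M
Check: 2.7% ionized — well under 5%, approximation valid.
pOH = −log(2.09 × 10^-3) = 2.68; pH = 14.00 − 2.68 = 11.32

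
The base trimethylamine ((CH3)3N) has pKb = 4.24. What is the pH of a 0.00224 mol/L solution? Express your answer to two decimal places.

pH = 10.52

(CH3)3N + H2O ⇌ (CH3)3NH+ + OH-
Kb = 10^(−4.24) = 5.75 × 10^-5
Let x = [OH-] at equilibrium. Kb = x²/(0.00224 − x).
x is not negligible relative to C₀; solve x² + 5.75e-05·x − 1.29e-07 = 0.
x = [−5.75e-05 + √(5.75e-05² + 5.15e-07)]/2 = 3.31 × 10^-4 M
pOH = −log(3.31 × 10^-4) = 3.48; pH = 14.00 − 3.48 = 10.52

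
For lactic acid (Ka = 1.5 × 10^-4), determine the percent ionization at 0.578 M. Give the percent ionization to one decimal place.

1.6%

CH3CH(OH)COOH ⇌ CH3CH(OH)COO- + H+; let x = [H+] at equilibrium.
x ≈ √(Ka·C₀) = √(1.5 × 10^-4 × 0.578) = 9.31 × 10^-3 M
% ionization = x/C₀ × 100% = 9.31 × 10^-3/0.578 × 100% = 1.6%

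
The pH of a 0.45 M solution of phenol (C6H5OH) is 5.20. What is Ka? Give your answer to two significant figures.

Ka = 8.8 × 10^-11

[H+] = 10^(-5.20) = 6.31 × 10^-6 M
At equilibrium [HA] = 0.45 − 6.31 × 10^-6 = 4.50 × 10^-1 M
Ka = [H+][A-]/[HA] = (6.31 × 10^-6)² / 4.50 × 10^-1 = 8.8 × 10^-11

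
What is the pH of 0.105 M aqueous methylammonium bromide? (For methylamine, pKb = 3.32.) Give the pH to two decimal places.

pH = 5.83

CH3NH3+ is the conjugate acid of the weak base CH3NH2.
Kb = 10^(−3.32) = 4.79 × 10^-4
Ka = Kw/Kb = 1.0×10^-14 / 4.79 × 10^-4 = 2.09 × 10^-11
From the ICE table, Ka = x²/(0.105 − x) = 2.09 × 10^-11.
Assume x ≪ 0.105: x ≈ √(2.09 × 10^-11 × 0.105) = 1.48 × 10^-6 M
Check: 0.0014% ionized — well under 5%, approximation valid.
pH = −log[H+] = −log(1.48 × 10^-6) = 5.83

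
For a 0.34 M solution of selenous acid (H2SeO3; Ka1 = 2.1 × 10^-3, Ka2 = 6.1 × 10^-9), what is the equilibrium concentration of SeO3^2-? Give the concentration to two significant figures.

First ionization gives [H+] ≈ [HSeO3-] = 2.57 × 10^-2 M.
Second step: Ka2 = [H+][SeO3^2-]/[HSeO3-] ≈ [SeO3^2-] (since [H+] ≈ [HSeO3-]).
So [SeO3^2-] ≈ Ka2.

6.1 × 10^-9 M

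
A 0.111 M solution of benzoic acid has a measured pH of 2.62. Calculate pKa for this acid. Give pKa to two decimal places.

[H+] = 10^(-2.62) = 2.40 × 10^-3 M
At equilibrium [HA] = 0.111 − 2.40 × 10^-3 = 1.09 × 10^-1 M
Ka = [H+][A-]/[HA] = (2.40 × 10^-3)² / 1.09 × 10^-1 = 5.28 × 10^-5
pKa = -log(5.28 × 10^-5) = 4.28

pKa = 4.28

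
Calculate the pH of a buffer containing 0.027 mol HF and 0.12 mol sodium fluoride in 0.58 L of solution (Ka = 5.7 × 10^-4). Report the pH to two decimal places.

pKa = −log(5.7 × 10^-4) = 3.244
Henderson–Hasselbalch: pH = pKa + log([F-]/[HF]) = 3.244 + log(0.12/0.027)
pH = 3.244 + (+0.648) = 3.89

pH = 3.89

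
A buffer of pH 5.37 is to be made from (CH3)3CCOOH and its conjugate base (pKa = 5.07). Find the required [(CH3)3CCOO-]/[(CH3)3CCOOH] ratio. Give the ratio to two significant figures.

pH = pKa + log(r) ⇒ log(r) = 5.37 − 5.07 = +0.30
r = [(CH3)3CCOO-]/[(CH3)3CCOOH] = 10^(+0.30) = 2

ratio = 2.0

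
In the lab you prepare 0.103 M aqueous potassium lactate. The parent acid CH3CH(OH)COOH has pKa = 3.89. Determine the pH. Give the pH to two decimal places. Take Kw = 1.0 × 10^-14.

CH3CH(OH)COO- is the conjugate base of the weak acid CH3CH(OH)COOH.
Ka = 10^(−3.89) = 1.29 × 10^-4
Kb = Kw/Ka = 1.0×10^-14 / 1.29 × 10^-4 = 7.75 × 10^-11
From the ICE table, Kb = x²/(0.103 − x) = 7.75 × 10^-11.
Neglecting x in the denominator: x = √(7.75 × 10^-11 × 0.103) = 2.83 × 10^-6 M
(x/C₀ = 0.0027% < 5%, so the approximation holds.)
pOH = −log(2.83 × 10^-6) = 5.55; pH = 14.00 − 5.55 = 8.45

pH = 8.45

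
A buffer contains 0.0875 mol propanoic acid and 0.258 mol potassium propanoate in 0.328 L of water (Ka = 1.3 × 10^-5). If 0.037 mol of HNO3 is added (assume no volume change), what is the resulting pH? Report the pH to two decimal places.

After neutralization: n(CH3CH2COOH) = 0.124 mol, n(CH3CH2COO-) = 0.221 mol.
pKa = −log(1.3 × 10^-5) = 4.886
Henderson–Hasselbalch with mole ratio 0.221/0.124: pH = 4.886 + (+0.251)

pH = 5.14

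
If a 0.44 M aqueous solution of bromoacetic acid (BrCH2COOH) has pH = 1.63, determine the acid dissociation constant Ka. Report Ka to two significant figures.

Ka = 1.3 × 10^-3

[H+] = 10^(-1.63) = 2.34 × 10^-2 M
At equilibrium [HA] = 0.44 − 2.34 × 10^-2 = 4.17 × 10^-1 M
Ka = [H+][A-]/[HA] = (2.34 × 10^-2)² / 4.17 × 10^-1 = 1.3 × 10^-3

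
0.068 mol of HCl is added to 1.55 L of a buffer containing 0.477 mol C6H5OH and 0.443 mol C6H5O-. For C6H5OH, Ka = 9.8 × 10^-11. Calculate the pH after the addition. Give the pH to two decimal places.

pH = 9.85

After neutralization: n(C6H5OH) = 0.545 mol, n(C6H5O-) = 0.375 mol.
pKa = −log(9.8 × 10^-11) = 10.009
pH = pKa + log([A⁻]/[HA]) = 10.009 + log(0.375/0.545) = 10.009 -0.162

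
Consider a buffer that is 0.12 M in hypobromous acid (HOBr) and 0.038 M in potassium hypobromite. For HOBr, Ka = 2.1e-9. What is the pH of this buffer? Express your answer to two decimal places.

pH = 8.18

pKa = −log(2.1 × 10^-9) = 8.678
Using pH = pKa + log([base]/[acid]) with [base]/[acid] = 0.038/0.12:
pH = 8.678 + (-0.499) = 8.18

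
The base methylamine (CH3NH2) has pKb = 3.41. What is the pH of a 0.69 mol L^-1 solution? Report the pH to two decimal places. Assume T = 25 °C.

CH3NH2 + H2O ⇌ CH3NH3+ + OH-
Kb = 10^(−3.41) = 3.89 × 10^-4
Kb = [OH-]²/(0.69 − [OH-]) = 3.89 × 10^-4
Neglecting [OH-] in the denominator: [OH-] = √(3.89 × 10^-4 × 0.69) = 1.64 × 10^-2 M
pOH = −log(1.64 × 10^-2) = 1.79; pH = 14.00 − 1.79 = 12.21

pH = 12.21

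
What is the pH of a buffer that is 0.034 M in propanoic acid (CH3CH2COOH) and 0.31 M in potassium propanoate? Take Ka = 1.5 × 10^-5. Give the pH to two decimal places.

pH = 5.78

pKa = −log(1.5 × 10^-5) = 4.824
Using pH = pKa + log([base]/[acid]) with [base]/[acid] = 0.31/0.034:
pH = 4.824 + (+0.960) = 5.78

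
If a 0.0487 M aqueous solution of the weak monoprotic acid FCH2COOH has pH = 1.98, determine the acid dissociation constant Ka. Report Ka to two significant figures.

Ka = 2.9 × 10^-3

[H+] = 10^(-1.98) = 1.05 × 10^-2 M
At equilibrium [HA] = 0.0487 − 1.05 × 10^-2 = 3.82 × 10^-2 M
Ka = [H+][A-]/[HA] = (1.05 × 10^-2)² / 3.82 × 10^-2 = 2.9 × 10^-3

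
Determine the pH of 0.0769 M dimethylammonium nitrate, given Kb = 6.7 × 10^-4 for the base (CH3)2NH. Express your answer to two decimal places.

(CH3)2NH2+ is the conjugate acid of the weak base (CH3)2NH.
Ka = Kw/Kb = 1.0×10^-14 / 6.7 × 10^-4 = 1.49 × 10^-11
From the ICE table, Ka = [H+]²/(0.0769 − [H+]) = 1.49 × 10^-11.
Neglecting [H+] in the denominator: [H+] = √(1.49 × 10^-11 × 0.0769) = 1.07 × 10^-6 M
pH = −log[H+] = −log(1.07 × 10^-6) = 5.97

pH = 5.97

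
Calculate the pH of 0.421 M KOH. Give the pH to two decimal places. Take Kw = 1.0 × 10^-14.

KOH is a strong base; [OH-] = 0.421 M.
pOH = -log(0.421) = 0.38
pH = 14.00 - 0.38 = 13.62

pH = 13.62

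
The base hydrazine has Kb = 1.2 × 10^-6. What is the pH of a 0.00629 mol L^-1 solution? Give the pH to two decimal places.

pH = 9.94

N2H4 + H2O ⇌ N2H5+ + OH-
Kb = [OH-]²/(0.00629 − [OH-]) = 1.2 × 10^-6
Since Kb ≪ C₀, [OH-] ≈ √(Kb·C₀) = 8.69 × 10^-5 M.
pOH = 4.06, so pH = 14.00 − pOH = 9.94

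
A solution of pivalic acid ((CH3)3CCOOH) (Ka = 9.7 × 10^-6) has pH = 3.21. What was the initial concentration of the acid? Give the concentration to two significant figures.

[H+] = 10^(-3.21) = 6.17 × 10^-4 M = x
Ka = x²/(C₀ − x) ⇒ C₀ = x + x²/Ka
C₀ = 6.17 × 10^-4 + (6.17 × 10^-4)²/(9.7 × 10^-6) = 3.99 × 10^-2 M

C₀ = 4.0 × 10^-2 M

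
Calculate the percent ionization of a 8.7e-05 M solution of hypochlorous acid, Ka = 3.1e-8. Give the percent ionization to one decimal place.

1.9%

HOCl ⇌ OCl- + H+; let x = [H+] at equilibrium.
x ≈ √(Ka·C₀) = √(3.1 × 10^-8 × 8.7e-05) = 1.64 × 10^-6 M
% ionization = x/C₀ × 100% = 1.64 × 10^-6/8.7e-05 × 100% = 1.9%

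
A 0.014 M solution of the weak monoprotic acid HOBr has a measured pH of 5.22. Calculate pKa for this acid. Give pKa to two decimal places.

pKa = 8.59

[H+] = 10^(-5.22) = 6.03 × 10^-6 M
At equilibrium [HA] = 0.014 − 6.03 × 10^-6 = 1.40 × 10^-2 M
Ka = [H+][A-]/[HA] = (6.03 × 10^-6)² / 1.40 × 10^-2 = 2.60 × 10^-9
pKa = -log(2.60 × 10^-9) = 8.59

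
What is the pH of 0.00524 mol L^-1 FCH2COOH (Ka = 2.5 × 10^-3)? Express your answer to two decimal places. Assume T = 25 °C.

pH = 2.59

FCH2COOH ⇌ FCH2COO- + H+
Ka = x²/(0.00524 − x) = 2.5 × 10^-3
The 5% rule fails; solving x² + Ka·x − Ka·C₀ = 0 exactly:
x = (−Ka + √(Ka² + 4·Ka·C₀))/2 = 2.58 × 10^-3 M
pH = −log(2.58 × 10^-3) = 2.59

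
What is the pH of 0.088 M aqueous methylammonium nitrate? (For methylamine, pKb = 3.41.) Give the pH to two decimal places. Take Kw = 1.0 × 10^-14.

pH = 5.82

CH3NH3+ is the conjugate acid of the weak base CH3NH2.
Kb = 10^(−3.41) = 3.89 × 10^-4
Ka = Kw/Kb = 1.0×10^-14 / 3.89 × 10^-4 = 2.57 × 10^-11
Ka = [H+]²/(0.088 − [H+]) = 2.57 × 10^-11
Neglecting [H+] in the denominator: [H+] = √(2.57 × 10^-11 × 0.088) = 1.50 × 10^-6 M
pH = −log(1.50 × 10^-6) = 5.82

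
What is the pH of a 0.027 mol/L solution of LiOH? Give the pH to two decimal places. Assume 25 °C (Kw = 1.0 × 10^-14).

pH = 12.43

LiOH is a strong base; [OH-] = 0.027 M.
pOH = -log(0.027) = 1.57
pH = 14.00 - 1.57 = 12.43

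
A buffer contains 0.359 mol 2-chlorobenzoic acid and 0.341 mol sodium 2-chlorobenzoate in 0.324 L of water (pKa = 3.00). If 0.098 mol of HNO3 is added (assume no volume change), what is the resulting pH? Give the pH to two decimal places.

pH = 2.73

Added H+ converts ClC6H4COO- to ClC6H4COOH: ClC6H4COOH → 0.457 mol, ClC6H4COO- → 0.243 mol.
pH = pKa + log([A⁻]/[HA]) = 3.00 + log(0.243/0.457) = 3.00 -0.274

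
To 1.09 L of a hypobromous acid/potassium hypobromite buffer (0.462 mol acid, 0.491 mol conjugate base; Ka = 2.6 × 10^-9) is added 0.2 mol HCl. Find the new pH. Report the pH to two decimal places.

Added H+ converts OBr- to HOBr: HOBr → 0.662 mol, OBr- → 0.291 mol.
pKa = −log(2.6 × 10^-9) = 8.585
Henderson–Hasselbalch with mole ratio 0.291/0.662: pH = 8.585 + (-0.357)

pH = 8.23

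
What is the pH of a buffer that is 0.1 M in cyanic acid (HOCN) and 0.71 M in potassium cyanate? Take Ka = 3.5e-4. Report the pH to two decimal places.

pH = 4.31

pKa = −log(3.5 × 10^-4) = 3.456
pH = pKa + log([A⁻]/[HA]) = 3.456 + log(0.71/0.1)
pH = 3.456 + (+0.851) = 4.31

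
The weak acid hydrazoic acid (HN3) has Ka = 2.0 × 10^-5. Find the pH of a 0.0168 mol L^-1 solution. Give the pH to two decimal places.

HN3 ⇌ N3- + H+
Ka = [H+]²/(0.0168 − [H+]) = 2.0 × 10^-5
Assume [H+] ≪ 0.0168: [H+] ≈ √(2.0 × 10^-5 × 0.0168) = 5.80 × 10^-4 M
([H+]/C₀ = 3.5% < 5%, so the approximation holds.)
pH = −log(5.80 × 10^-4) = 3.24

pH = 3.24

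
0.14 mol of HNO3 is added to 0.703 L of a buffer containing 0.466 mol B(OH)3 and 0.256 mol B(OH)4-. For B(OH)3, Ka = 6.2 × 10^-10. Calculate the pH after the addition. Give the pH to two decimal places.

pH = 8.49

After neutralization: n(B(OH)3) = 0.606 mol, n(B(OH)4-) = 0.116 mol.
pKa = −log(6.2 × 10^-10) = 9.208
pH = pKa + log([A⁻]/[HA]) = 9.208 + log(0.116/0.606) = 9.208 -0.718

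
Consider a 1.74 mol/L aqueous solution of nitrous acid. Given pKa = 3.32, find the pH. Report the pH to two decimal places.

pH = 1.54

HNO2 ⇌ NO2- + H+
Ka = 10^(−3.32) = 4.79 × 10^-4
From the ICE table, Ka = [H+]²/(1.74 − [H+]) = 4.79 × 10^-4.
Neglecting [H+] in the denominator: [H+] = √(4.79 × 10^-4 × 1.74) = 2.89 × 10^-2 M
([H+]/C₀ = 1.7% < 5%, so the approximation holds.)
pH = −log(2.89 × 10^-2) = 1.54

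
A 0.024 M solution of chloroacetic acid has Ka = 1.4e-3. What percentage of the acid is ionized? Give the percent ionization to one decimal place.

ClCH2COOH ⇌ ClCH2COO- + H+; let x = [H+] at equilibrium.
Solve x² + 0.0014x − 3.36e-05 = 0 → x = 5.14 × 10^-3 M
Fraction ionized = 5.14 × 10^-3 / 0.024 = 0.2142 → 21.4%

21.4%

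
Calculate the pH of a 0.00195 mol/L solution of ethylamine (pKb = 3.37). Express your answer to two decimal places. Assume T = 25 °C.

C2H5NH2 + H2O ⇌ C2H5NH3+ + OH-
Kb = 10^(−3.37) = 4.27 × 10^-4
Kb = [OH-]²/(0.00195 − [OH-]) = 4.27 × 10^-4
The 5% rule fails; solving [OH-]² + Kb·[OH-] − Kb·C₀ = 0 exactly:
[OH-] = [−0.000427 + √(0.000427² + 3.33e-06)]/2 = 7.24 × 10^-4 M
pOH = 3.14, so pH = 14.00 − pOH = 10.86

pH = 10.86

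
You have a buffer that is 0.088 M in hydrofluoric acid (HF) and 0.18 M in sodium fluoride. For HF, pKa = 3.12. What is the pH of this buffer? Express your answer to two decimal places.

Using pH = pKa + log([base]/[acid]) with [base]/[acid] = 0.18/0.088:
pH = 3.12 + (+0.311) = 3.43

pH = 3.43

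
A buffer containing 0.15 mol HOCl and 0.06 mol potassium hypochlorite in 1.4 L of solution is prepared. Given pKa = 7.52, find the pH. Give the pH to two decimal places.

Henderson–Hasselbalch: pH = pKa + log([OCl-]/[HOCl]) = 7.52 + log(0.06/0.15)
pH = 7.52 + (-0.398) = 7.12

pH = 7.12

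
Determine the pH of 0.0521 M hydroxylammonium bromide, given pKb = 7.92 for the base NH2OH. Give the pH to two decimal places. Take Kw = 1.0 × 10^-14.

NH3OH+ is the conjugate acid of the weak base NH2OH.
Kb = 10^(−7.92) = 1.20 × 10^-8
Ka = Kw/Kb = 1.0×10^-14 / 1.20 × 10^-8 = 8.33 × 10^-7
From the ICE table, Ka = x²/(0.0521 − x) = 8.33 × 10^-7.
Since Ka ≪ C₀, x ≈ √(Ka·C₀) = 2.08 × 10^-4 M.
Check: 0.4% ionized — well under 5%, approximation valid.
pH = −log(2.08 × 10^-4) = 3.68

pH = 3.68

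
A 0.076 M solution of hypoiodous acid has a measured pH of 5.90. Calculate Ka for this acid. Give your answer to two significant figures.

[H+] = 10^(-5.90) = 1.26 × 10^-6 M
At equilibrium [HA] = 0.076 − 1.26 × 10^-6 = 7.60 × 10^-2 M
Ka = [H+][A-]/[HA] = (1.26 × 10^-6)² / 7.60 × 10^-2 = 2.1 × 10^-11

Ka = 2.1 × 10^-11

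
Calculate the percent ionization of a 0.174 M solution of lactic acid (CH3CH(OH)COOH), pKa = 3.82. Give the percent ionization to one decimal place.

CH3CH(OH)COOH ⇌ CH3CH(OH)COO- + H+; let x = [H+] at equilibrium.
Ka = 10^(−3.82) = 1.51 × 10^-4
x ≈ √(Ka·C₀) = √(1.51 × 10^-4 × 0.174) = 5.13 × 10^-3 M
Fraction ionized = 5.13 × 10^-3 / 0.174 = 0.0295 → 2.9%

2.9%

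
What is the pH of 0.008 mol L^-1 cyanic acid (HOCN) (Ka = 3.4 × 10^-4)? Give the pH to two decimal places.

HOCN ⇌ OCN- + H+
Ka = [H+]²/(0.008 − [H+]) = 3.4 × 10^-4
The 5% rule fails; solving [H+]² + Ka·[H+] − Ka·C₀ = 0 exactly:
[H+] = [−0.00034 + √(0.00034² + 1.09e-05)]/2 = 1.49 × 10^-3 M
pH = −log(1.49 × 10^-3) = 2.83

pH = 2.83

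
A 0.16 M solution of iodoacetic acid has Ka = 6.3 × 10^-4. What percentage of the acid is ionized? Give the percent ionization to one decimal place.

6.1%

ICH2COOH ⇌ ICH2COO- + H+; let x = [H+] at equilibrium.
Solve x² + 0.00063x − 0.000101 = 0 → x = 9.73 × 10^-3 M
Fraction ionized = 9.73 × 10^-3 / 0.16 = 0.0608 → 6.1%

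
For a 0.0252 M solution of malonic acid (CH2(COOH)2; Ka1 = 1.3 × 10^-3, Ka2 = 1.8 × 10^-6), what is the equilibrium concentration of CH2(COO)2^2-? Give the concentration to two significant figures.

1.8 × 10^-6 M

First ionization gives [H+] ≈ [CH2(COOH)COO-] = 5.11 × 10^-3 M.
Second step: Ka2 = [H+][CH2(COO)2^2-]/[CH2(COOH)COO-] ≈ [CH2(COO)2^2-] (since [H+] ≈ [CH2(COOH)COO-]).
So [CH2(COO)2^2-] ≈ Ka2.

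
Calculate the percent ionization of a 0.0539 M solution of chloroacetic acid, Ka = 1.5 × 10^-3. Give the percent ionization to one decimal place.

15.3%

ClCH2COOH ⇌ ClCH2COO- + H+; let x = [H+] at equilibrium.
Ka = x²/(C₀ − x); solving the quadratic gives x = 8.27 × 10^-3 M.
% ionization = x/C₀ × 100% = 8.27 × 10^-3/0.0539 × 100% = 15.3%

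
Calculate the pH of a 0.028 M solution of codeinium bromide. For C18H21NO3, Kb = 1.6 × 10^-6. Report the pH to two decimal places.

pH = 4.88

C18H22NO3+ is the conjugate acid of the weak base C18H21NO3.
Ka = Kw/Kb = 1.0×10^-14 / 1.6 × 10^-6 = 6.25 × 10^-9
From the ICE table, Ka = x²/(0.028 − x) = 6.25 × 10^-9.
Since Ka ≪ C₀, x ≈ √(Ka·C₀) = 1.32 × 10^-5 M.
(x/C₀ = 0.047% < 5%, so the approximation holds.)
pH = −log(1.32 × 10^-5) = 4.88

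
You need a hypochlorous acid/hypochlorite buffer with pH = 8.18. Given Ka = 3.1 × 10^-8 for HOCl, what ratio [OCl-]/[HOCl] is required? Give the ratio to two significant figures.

ratio = 4.7

pKa = -log(3.1 × 10^-8) = 7.509
pH = pKa + log(r) ⇒ log(r) = 8.18 − 7.509 = +0.671
r = [OCl-]/[HOCl] = 10^(+0.671) = 4.69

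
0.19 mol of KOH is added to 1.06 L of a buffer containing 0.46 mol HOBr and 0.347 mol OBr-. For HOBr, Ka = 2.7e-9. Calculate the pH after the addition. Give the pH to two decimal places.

pH = 8.87

After neutralization: n(HOBr) = 0.27 mol, n(OBr-) = 0.537 mol.
pKa = −log(2.7 × 10^-9) = 8.569
pH = pKa + log(n_OBr-/n_HOBr) = 8.569 + log(0.537/0.27) = 8.569 + (+0.299)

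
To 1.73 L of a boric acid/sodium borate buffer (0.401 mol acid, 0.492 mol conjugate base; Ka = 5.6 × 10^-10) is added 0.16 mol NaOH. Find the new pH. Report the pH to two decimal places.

After neutralization: n(B(OH)3) = 0.241 mol, n(B(OH)4-) = 0.652 mol.
pKa = −log(5.6 × 10^-10) = 9.252
pH = pKa + log(n_B(OH)4-/n_B(OH)3) = 9.252 + log(0.652/0.241) = 9.252 + (+0.432)

pH = 9.68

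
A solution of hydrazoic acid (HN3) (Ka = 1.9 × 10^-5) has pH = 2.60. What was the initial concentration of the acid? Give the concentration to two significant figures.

[H+] = 10^(-2.60) = 2.51 × 10^-3 M = x
Ka = x²/(C₀ − x) ⇒ C₀ = x + x²/Ka
C₀ = 2.51 × 10^-3 + (2.51 × 10^-3)²/(1.9 × 10^-5) = 3.34 × 10^-1 M

C₀ = 3.3 × 10^-1 M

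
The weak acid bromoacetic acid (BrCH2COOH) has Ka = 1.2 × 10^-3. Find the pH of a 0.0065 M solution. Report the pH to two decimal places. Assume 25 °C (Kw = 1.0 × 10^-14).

pH = 2.65

BrCH2COOH ⇌ BrCH2COO- + H+
Ka = x²/(0.0065 − x) = 1.2 × 10^-3
x is not negligible relative to C₀; solve x² + 0.0012·x − 7.8e-06 = 0.
x = [−0.0012 + √(0.0012² + 3.12e-05)]/2 = 2.26 × 10^-3 M
pH = −log(2.26 × 10^-3) = 2.65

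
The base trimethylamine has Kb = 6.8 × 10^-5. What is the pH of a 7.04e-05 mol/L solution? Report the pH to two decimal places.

(CH3)3N + H2O ⇌ (CH3)3NH+ + OH-
Let x = [OH-] at equilibrium. Kb = x²/(7.04e-05 − x).
The 5% rule fails; solving x² + Kb·x − Kb·C₀ = 0 exactly:
x = [−6.8e-05 + √(6.8e-05² + 1.91e-08)]/2 = 4.31 × 10^-5 M
pOH = 4.37, so pH = 14.00 − pOH = 9.63

pH = 9.63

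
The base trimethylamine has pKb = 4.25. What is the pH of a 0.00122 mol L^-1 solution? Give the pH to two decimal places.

pH = 10.37

(CH3)3N + H2O ⇌ (CH3)3NH+ + OH-
Kb = 10^(−4.25) = 5.62 × 10^-5
From the ICE table, Kb = [OH-]²/(0.00122 − [OH-]) = 5.62 × 10^-5.
Here C₀/Kb ≈ 21.7, so the small-[OH-] approximation fails. Use the quadratic:
[OH-] = [−5.62e-05 + √(5.62e-05² + 2.74e-07)]/2 = 2.35 × 10^-4 M
pOH = −log(2.35 × 10^-4) = 3.63; pH = 14.00 − 3.63 = 10.37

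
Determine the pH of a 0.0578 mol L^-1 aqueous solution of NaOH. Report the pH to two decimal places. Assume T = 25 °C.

pH = 12.76

NaOH is a strong base; [OH-] = 0.0578 M.
pOH = -log(0.0578) = 1.24
pH = 14.00 - 1.24 = 12.76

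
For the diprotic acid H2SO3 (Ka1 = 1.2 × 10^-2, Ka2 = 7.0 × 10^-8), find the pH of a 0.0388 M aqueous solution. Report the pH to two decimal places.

Ka1 ≫ Ka2, so treat the first dissociation as the only significant source of H+.
Ka1 = x²/(0.0388 − x) = 1.2 × 10^-2
Solving the quadratic: x = (−Ka1 + √(Ka1² + 4·Ka1·C₀))/2 = 1.64 × 10^-2 M
pH = −log(1.64 × 10^-2) = 1.79

pH = 1.79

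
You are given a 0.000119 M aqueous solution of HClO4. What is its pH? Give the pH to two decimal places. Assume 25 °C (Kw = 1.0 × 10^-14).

HClO4 is a strong acid and dissociates completely, so [H+] = 0.000119 M.
pH = -log(0.000119) = 3.92

pH = 3.92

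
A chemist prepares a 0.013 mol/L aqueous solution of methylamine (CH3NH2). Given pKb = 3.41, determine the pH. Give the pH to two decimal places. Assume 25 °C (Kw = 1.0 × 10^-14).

CH3NH2 + H2O ⇌ CH3NH3+ + OH-
Kb = 10^(−3.41) = 3.89 × 10^-4
Let x = [OH-] at equilibrium. Kb = x²/(0.013 − x).
x is not negligible relative to C₀; solve x² + 0.000389·x − 5.06e-06 = 0.
x = (−Kb + √(Kb² + 4·Kb·C₀))/2 = 2.06 × 10^-3 M
pOH = 2.69, so pH = 14.00 − pOH = 11.31

pH = 11.31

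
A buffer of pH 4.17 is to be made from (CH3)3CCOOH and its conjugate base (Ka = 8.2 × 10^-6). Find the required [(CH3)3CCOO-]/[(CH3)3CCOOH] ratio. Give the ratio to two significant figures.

ratio = 0.12

pKa = -log(8.2 × 10^-6) = 5.086
pH = pKa + log(r) ⇒ log(r) = 4.17 − 5.086 = -0.916
r = [(CH3)3CCOO-]/[(CH3)3CCOOH] = 10^(-0.916) = 0.121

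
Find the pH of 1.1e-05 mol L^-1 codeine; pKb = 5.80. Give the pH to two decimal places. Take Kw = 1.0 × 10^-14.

pH = 8.54

C18H21NO3 + H2O ⇌ C18H22NO3+ + OH-
Kb = 10^(−5.80) = 1.58 × 10^-6
Kb = [OH-]²/(1.1e-05 − [OH-]) = 1.58 × 10^-6
Here C₀/Kb ≈ 6.96, so the small-[OH-] approximation fails. Use the quadratic:
[OH-] = (−Kb + √(Kb² + 4·Kb·C₀))/2 = 3.45 × 10^-6 M
pOH = −log(3.45 × 10^-6) = 5.46; pH = 14.00 − 5.46 = 8.54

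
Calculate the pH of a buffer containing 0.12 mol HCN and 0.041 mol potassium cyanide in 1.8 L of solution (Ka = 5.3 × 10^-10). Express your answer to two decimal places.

pKa = −log(5.3 × 10^-10) = 9.276
Henderson–Hasselbalch: pH = pKa + log([CN-]/[HCN]) = 9.276 + log(0.041/0.12)
pH = 9.276 + (-0.466) = 8.81

pH = 8.81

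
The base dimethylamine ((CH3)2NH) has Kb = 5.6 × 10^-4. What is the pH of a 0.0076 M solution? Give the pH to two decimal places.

pH = 11.26

(CH3)2NH + H2O ⇌ (CH3)2NH2+ + OH-
Kb = [OH-]²/(0.0076 − [OH-]) = 5.6 × 10^-4
Here C₀/Kb ≈ 13.6, so the small-[OH-] approximation fails. Use the quadratic:
[OH-] = [−0.00056 + √(0.00056² + 1.7e-05)]/2 = 1.80 × 10^-3 M
pOH = −log(1.80 × 10^-3) = 2.74; pH = 14.00 − 2.74 = 11.26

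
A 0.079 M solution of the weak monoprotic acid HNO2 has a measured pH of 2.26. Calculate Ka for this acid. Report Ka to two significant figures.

[H+] = 10^(-2.26) = 5.50 × 10^-3 M
At equilibrium [HA] = 0.079 − 5.50 × 10^-3 = 7.35 × 10^-2 M
Ka = [H+][A-]/[HA] = (5.50 × 10^-3)² / 7.35 × 10^-2 = 4.1 × 10^-4

Ka = 4.1 × 10^-4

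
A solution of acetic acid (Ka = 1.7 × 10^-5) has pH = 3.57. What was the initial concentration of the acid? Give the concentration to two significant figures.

[H+] = 10^(-3.57) = 2.69 × 10^-4 M = x
Ka = x²/(C₀ − x) ⇒ C₀ = x + x²/Ka
C₀ = 2.69 × 10^-4 + (2.69 × 10^-4)²/(1.7 × 10^-5) = 4.53 × 10^-3 M

C₀ = 4.5 × 10^-3 M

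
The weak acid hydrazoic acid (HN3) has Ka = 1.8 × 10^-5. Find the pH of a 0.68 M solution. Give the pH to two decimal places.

pH = 2.46

HN3 ⇌ N3- + H+
Ka = [H+]²/(0.68 − [H+]) = 1.8 × 10^-5
Since Ka ≪ C₀, [H+] ≈ √(Ka·C₀) = 3.50 × 10^-3 M.
([H+]/C₀ = 0.51% < 5%, so the approximation holds.)
pH = −log(3.50 × 10^-3) = 2.46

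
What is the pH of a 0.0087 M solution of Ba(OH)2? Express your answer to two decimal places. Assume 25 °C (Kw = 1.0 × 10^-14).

Ba(OH)2 is a strong base (each formula unit releases 2 OH-); [OH-] = 0.0174 M.
pOH = -log(0.0174) = 1.76
pH = 14.00 - 1.76 = 12.24

pH = 12.24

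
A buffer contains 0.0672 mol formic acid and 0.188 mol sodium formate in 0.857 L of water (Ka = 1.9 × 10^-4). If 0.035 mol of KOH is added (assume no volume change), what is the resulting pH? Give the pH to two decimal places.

pH = 4.56

OH- converts HCOOH to HCOO-: HCOOH → 0.0322 mol, HCOO- → 0.223 mol.
pKa = −log(1.9 × 10^-4) = 3.721
Henderson–Hasselbalch with mole ratio 0.223/0.0322: pH = 3.721 + (+0.840)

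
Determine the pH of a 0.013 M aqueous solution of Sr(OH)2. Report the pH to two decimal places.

pH = 12.41

Sr(OH)2 is a strong base (each formula unit releases 2 OH-); [OH-] = 0.026 M.
pOH = -log(0.026) = 1.59
pH = 14.00 - 1.59 = 12.41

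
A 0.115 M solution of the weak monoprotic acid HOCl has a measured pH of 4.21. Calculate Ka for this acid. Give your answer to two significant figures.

Ka = 3.3 × 10^-8

[H+] = 10^(-4.21) = 6.17 × 10^-5 M
At equilibrium [HA] = 0.115 − 6.17 × 10^-5 = 1.15 × 10^-1 M
Ka = [H+][A-]/[HA] = (6.17 × 10^-5)² / 1.15 × 10^-1 = 3.3 × 10^-8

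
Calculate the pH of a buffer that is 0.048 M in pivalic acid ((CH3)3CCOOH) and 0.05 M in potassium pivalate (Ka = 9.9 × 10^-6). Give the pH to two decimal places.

pKa = −log(9.9 × 10^-6) = 5.004
Using pH = pKa + log([base]/[acid]) with [base]/[acid] = 0.05/0.048:
pH = 5.004 + (+0.018) = 5.02

pH = 5.02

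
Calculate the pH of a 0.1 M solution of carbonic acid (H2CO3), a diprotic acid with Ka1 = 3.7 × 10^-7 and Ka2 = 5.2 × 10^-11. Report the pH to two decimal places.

pH = 3.72

Ka1 ≫ Ka2, so treat the first dissociation as the only significant source of H+.
Ka1 = x²/(0.1 − x) = 3.7 × 10^-7
x ≈ √(3.7 × 10^-7 × 0.1) = 1.92 × 10^-4 M
pH = −log(1.92 × 10^-4) = 3.72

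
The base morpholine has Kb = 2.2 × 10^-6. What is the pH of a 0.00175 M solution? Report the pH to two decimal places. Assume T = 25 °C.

C4H8ONH + H2O ⇌ C4H8ONH2+ + OH-
From the ICE table, Kb = x²/(0.00175 − x) = 2.2 × 10^-6.
Assume x ≪ 0.00175: x ≈ √(2.2 × 10^-6 × 0.00175) = 6.20 × 10^-5 M
Check: 3.5% ionized — well under 5%, approximation valid.
pOH = −log(6.20 × 10^-5) = 4.21; pH = 14.00 − 4.21 = 9.79

pH = 9.79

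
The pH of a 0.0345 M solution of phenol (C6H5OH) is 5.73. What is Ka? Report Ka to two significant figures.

[H+] = 10^(-5.73) = 1.86 × 10^-6 M
At equilibrium [HA] = 0.0345 − 1.86 × 10^-6 = 3.45 × 10^-2 M
Ka = [H+][A-]/[HA] = (1.86 × 10^-6)² / 3.45 × 10^-2 = 1.0 × 10^-10

Ka = 1.0 × 10^-10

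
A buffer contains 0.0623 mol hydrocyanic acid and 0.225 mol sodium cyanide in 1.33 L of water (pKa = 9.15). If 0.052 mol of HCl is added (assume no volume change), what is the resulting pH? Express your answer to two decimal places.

After neutralization: n(HCN) = 0.114 mol, n(CN-) = 0.173 mol.
Henderson–Hasselbalch with mole ratio 0.173/0.114: pH = 9.15 + (+0.181)

pH = 9.33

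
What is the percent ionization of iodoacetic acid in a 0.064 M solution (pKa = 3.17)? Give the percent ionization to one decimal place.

9.8%

ICH2COOH ⇌ ICH2COO- + H+; let x = [H+] at equilibrium.
Ka = 10^(−3.17) = 6.76 × 10^-4
Solve x² + 0.000676x − 4.33e-05 = 0 → x = 6.25 × 10^-3 M
Fraction ionized = 6.25 × 10^-3 / 0.064 = 0.0977 → 9.8%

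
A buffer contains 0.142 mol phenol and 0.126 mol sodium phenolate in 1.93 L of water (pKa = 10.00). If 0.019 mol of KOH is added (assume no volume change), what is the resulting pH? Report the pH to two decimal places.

pH = 10.07

OH- converts C6H5OH to C6H5O-: C6H5OH → 0.123 mol, C6H5O- → 0.145 mol.
pH = pKa + log(n_C6H5O-/n_C6H5OH) = 10.00 + log(0.145/0.123) = 10.00 + (+0.071)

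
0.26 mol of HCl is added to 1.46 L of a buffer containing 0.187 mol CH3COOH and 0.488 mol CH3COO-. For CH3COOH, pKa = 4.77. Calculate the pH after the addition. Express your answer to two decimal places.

Added H+ converts CH3COO- to CH3COOH: CH3COOH → 0.447 mol, CH3COO- → 0.228 mol.
pH = pKa + log(n_CH3COO-/n_CH3COOH) = 4.77 + log(0.228/0.447) = 4.77 + (-0.292)

pH = 4.48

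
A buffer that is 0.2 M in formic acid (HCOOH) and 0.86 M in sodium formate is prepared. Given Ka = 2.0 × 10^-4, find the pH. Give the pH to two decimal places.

pKa = −log(2.0 × 10^-4) = 3.699
Using pH = pKa + log([base]/[acid]) with [base]/[acid] = 0.86/0.2:
pH = 3.699 + (+0.633) = 4.33

pH = 4.33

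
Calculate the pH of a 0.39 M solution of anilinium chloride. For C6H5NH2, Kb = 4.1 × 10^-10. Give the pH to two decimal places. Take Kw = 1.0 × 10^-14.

C6H5NH3+ is the conjugate acid of the weak base C6H5NH2.
Ka = Kw/Kb = 1.0×10^-14 / 4.1 × 10^-10 = 2.44 × 10^-5
From the ICE table, Ka = x²/(0.39 − x) = 2.44 × 10^-5.
Assume x ≪ 0.39: x ≈ √(2.44 × 10^-5 × 0.39) = 3.08 × 10^-3 M
(x/C₀ = 0.79% < 5%, so the approximation holds.)
pH = −log(3.08 × 10^-3) = 2.51

pH = 2.51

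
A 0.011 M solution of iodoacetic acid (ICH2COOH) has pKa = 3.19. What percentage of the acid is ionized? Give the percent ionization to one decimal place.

21.5%

ICH2COOH ⇌ ICH2COO- + H+; let x = [H+] at equilibrium.
Ka = 10^(−3.19) = 6.46 × 10^-4
Solve x² + 0.000646x − 7.11e-06 = 0 → x = 2.36 × 10^-3 M
% ionization = x/C₀ × 100% = 2.36 × 10^-3/0.011 × 100% = 21.5%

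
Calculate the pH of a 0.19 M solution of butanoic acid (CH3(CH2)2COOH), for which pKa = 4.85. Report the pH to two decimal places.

pH = 2.79

CH3(CH2)2COOH ⇌ CH3(CH2)2COO- + H+
Ka = 10^(−4.85) = 1.41 × 10^-5
Let x = [H+] at equilibrium. Ka = x²/(0.19 − x).
Neglecting x in the denominator: x = √(1.41 × 10^-5 × 0.19) = 1.64 × 10^-3 M
Check: 0.86% ionized — well under 5%, approximation valid.
pH = −log[H+] = −log(1.64 × 10^-3) = 2.79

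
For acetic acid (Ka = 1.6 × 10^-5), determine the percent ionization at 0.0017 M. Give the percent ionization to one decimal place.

9.2%

CH3COOH ⇌ CH3COO- + H+; let x = [H+] at equilibrium.
Solve x² + 1.6e-05x − 2.72e-08 = 0 → x = 1.57 × 10^-4 M
Fraction ionized = 1.57 × 10^-4 / 0.0017 = 0.0924 → 9.2%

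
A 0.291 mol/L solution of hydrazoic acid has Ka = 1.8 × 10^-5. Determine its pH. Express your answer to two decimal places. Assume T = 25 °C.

HN3 ⇌ N3- + H+
From the ICE table, Ka = x²/(0.291 − x) = 1.8 × 10^-5.
Since Ka ≪ C₀, x ≈ √(Ka·C₀) = 2.29 × 10^-3 M.
Check: 0.79% ionized — well under 5%, approximation valid.
pH = −log(2.29 × 10^-3) = 2.64

pH = 2.64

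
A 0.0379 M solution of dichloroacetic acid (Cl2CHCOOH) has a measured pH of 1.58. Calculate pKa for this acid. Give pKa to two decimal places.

[H+] = 10^(-1.58) = 2.63 × 10^-2 M
At equilibrium [HA] = 0.0379 − 2.63 × 10^-2 = 1.16 × 10^-2 M
Ka = [H+][A-]/[HA] = (2.63 × 10^-2)² / 1.16 × 10^-2 = 5.96 × 10^-2
pKa = -log(5.96 × 10^-2) = 1.22

pKa = 1.22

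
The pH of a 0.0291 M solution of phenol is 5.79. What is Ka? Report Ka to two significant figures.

[H+] = 10^(-5.79) = 1.62 × 10^-6 M
At equilibrium [HA] = 0.0291 − 1.62 × 10^-6 = 2.91 × 10^-2 M
Ka = [H+][A-]/[HA] = (1.62 × 10^-6)² / 2.91 × 10^-2 = 9.0 × 10^-11

Ka = 9.0 × 10^-11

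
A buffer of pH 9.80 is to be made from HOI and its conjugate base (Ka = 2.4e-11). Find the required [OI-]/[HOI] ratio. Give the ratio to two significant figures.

ratio = 0.15

pKa = -log(2.4 × 10^-11) = 10.620
pH = pKa + log(r) ⇒ log(r) = 9.80 − 10.620 = -0.820
r = [OI-]/[HOI] = 10^(-0.820) = 0.151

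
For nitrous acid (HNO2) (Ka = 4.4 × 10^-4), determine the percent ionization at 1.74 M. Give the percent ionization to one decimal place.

1.6%

HNO2 ⇌ NO2- + H+; let x = [H+] at equilibrium.
x ≈ √(Ka·C₀) = √(4.4 × 10^-4 × 1.74) = 2.77 × 10^-2 M
Fraction ionized = 2.77 × 10^-2 / 1.74 = 0.0159 → 1.6%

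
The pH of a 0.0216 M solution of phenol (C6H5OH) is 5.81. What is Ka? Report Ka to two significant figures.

Ka = 1.1 × 10^-10

[H+] = 10^(-5.81) = 1.55 × 10^-6 M
At equilibrium [HA] = 0.0216 − 1.55 × 10^-6 = 2.16 × 10^-2 M
Ka = [H+][A-]/[HA] = (1.55 × 10^-6)² / 2.16 × 10^-2 = 1.1 × 10^-10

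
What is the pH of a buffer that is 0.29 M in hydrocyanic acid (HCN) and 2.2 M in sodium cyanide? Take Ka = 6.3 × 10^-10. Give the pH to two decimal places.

pH = 10.08

pKa = −log(6.3 × 10^-10) = 9.201
pH = pKa + log([A⁻]/[HA]) = 9.201 + log(2.2/0.29)
pH = 9.201 + (+0.880) = 10.08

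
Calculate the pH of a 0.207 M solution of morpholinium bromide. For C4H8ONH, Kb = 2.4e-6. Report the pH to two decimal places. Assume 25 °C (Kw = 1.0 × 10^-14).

C4H8ONH2+ is the conjugate acid of the weak base C4H8ONH.
Ka = Kw/Kb = 1.0×10^-14 / 2.4 × 10^-6 = 4.17 × 10^-9
Ka = [H+]²/(0.207 − [H+]) = 4.17 × 10^-9
Since Ka ≪ C₀, [H+] ≈ √(Ka·C₀) = 2.94 × 10^-5 M.
Check: 0.014% ionized — well under 5%, approximation valid.
pH = −log[H+] = −log(2.94 × 10^-5) = 4.53

pH = 4.53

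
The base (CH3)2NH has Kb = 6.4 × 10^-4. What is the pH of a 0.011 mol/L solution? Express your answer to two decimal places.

pH = 11.37

(CH3)2NH + H2O ⇌ (CH3)2NH2+ + OH-
From the ICE table, Kb = [OH-]²/(0.011 − [OH-]) = 6.4 × 10^-4.
The 5% rule fails; solving [OH-]² + Kb·[OH-] − Kb·C₀ = 0 exactly:
[OH-] = (−Kb + √(Kb² + 4·Kb·C₀))/2 = 2.35 × 10^-3 M
pOH = −log(2.35 × 10^-3) = 2.63; pH = 14.00 − 2.63 = 11.37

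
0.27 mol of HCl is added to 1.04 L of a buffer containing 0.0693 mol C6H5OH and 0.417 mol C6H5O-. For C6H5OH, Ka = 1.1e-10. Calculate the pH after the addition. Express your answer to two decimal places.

pH = 9.60

Added H+ converts C6H5O- to C6H5OH: C6H5OH → 0.339 mol, C6H5O- → 0.147 mol.
pKa = −log(1.1 × 10^-10) = 9.959
Henderson–Hasselbalch with mole ratio 0.147/0.339: pH = 9.959 + (-0.363)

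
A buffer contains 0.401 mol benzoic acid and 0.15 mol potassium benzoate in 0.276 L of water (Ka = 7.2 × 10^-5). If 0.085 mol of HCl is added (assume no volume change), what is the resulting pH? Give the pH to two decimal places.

pH = 3.27

After neutralization: n(C6H5COOH) = 0.486 mol, n(C6H5COO-) = 0.065 mol.
pKa = −log(7.2 × 10^-5) = 4.143
pH = pKa + log([A⁻]/[HA]) = 4.143 + log(0.065/0.486) = 4.143 -0.874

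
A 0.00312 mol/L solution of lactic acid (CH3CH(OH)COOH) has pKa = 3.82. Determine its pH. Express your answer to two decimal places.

pH = 3.21

CH3CH(OH)COOH ⇌ CH3CH(OH)COO- + H+
Ka = 10^(−3.82) = 1.51 × 10^-4
From the ICE table, Ka = x²/(0.00312 − x) = 1.51 × 10^-4.
x is not negligible relative to C₀; solve x² + 0.000151·x − 4.71e-07 = 0.
x = [−0.000151 + √(0.000151² + 1.88e-06)]/2 = 6.15 × 10^-4 M
pH = −log(6.15 × 10^-4) = 3.21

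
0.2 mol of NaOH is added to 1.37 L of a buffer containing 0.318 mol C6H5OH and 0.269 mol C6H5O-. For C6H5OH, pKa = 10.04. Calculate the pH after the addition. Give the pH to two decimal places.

pH = 10.64

After neutralization: n(C6H5OH) = 0.118 mol, n(C6H5O-) = 0.469 mol.
Henderson–Hasselbalch with mole ratio 0.469/0.118: pH = 10.04 + (+0.599)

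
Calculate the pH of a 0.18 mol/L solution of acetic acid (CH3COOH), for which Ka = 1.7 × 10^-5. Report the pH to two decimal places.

pH = 2.76

CH3COOH ⇌ CH3COO- + H+
Ka = [H+]²/(0.18 − [H+]) = 1.7 × 10^-5
Neglecting [H+] in the denominator: [H+] = √(1.7 × 10^-5 × 0.18) = 1.75 × 10^-3 M
([H+]/C₀ = 0.97% < 5%, so the approximation holds.)
pH = −log[H+] = −log(1.75 × 10^-3) = 2.76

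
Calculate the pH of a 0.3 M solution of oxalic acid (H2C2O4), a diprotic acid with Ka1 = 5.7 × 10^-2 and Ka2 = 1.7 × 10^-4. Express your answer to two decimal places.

Ka1 ≫ Ka2, so treat the first dissociation as the only significant source of H+.
Ka1 = x²/(0.3 − x) = 5.7 × 10^-2
Solving the quadratic: x = (−Ka1 + √(Ka1² + 4·Ka1·C₀))/2 = 1.05 × 10^-1 M
pH = −log(1.05 × 10^-1) = 0.98

pH = 0.98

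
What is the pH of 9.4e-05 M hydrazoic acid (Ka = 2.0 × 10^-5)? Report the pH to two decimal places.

HN3 ⇌ N3- + H+
Ka = [H+]²/(9.4e-05 − [H+]) = 2.0 × 10^-5
[H+] is not negligible relative to C₀; solve [H+]² + 2e-05·[H+] − 1.88e-09 = 0.
[H+] = (−Ka + √(Ka² + 4·Ka·C₀))/2 = 3.45 × 10^-5 M
pH = −log[H+] = −log(3.45 × 10^-5) = 4.46

pH = 4.46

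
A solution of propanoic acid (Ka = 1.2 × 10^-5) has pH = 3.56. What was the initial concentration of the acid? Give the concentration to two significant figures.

[H+] = 10^(-3.56) = 2.75 × 10^-4 M = x
Ka = x²/(C₀ − x) ⇒ C₀ = x + x²/Ka
C₀ = 2.75 × 10^-4 + (2.75 × 10^-4)²/(1.2 × 10^-5) = 6.58 × 10^-3 M

C₀ = 6.6 × 10^-3 M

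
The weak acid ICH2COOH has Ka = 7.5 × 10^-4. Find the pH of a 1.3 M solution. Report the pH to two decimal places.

ICH2COOH ⇌ ICH2COO- + H+
Ka = [H+]²/(1.3 − [H+]) = 7.5 × 10^-4
Neglecting [H+] in the denominator: [H+] = √(7.5 × 10^-4 × 1.3) = 3.12 × 10^-2 M
([H+]/C₀ = 2.4% < 5%, so the approximation holds.)
pH = −log(3.12 × 10^-2) = 1.51

pH = 1.51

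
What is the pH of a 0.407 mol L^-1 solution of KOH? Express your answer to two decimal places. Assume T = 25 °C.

KOH is a strong base; [OH-] = 0.407 M.
pOH = -log(0.407) = 0.39
pH = 14.00 - 0.39 = 13.61

pH = 13.61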